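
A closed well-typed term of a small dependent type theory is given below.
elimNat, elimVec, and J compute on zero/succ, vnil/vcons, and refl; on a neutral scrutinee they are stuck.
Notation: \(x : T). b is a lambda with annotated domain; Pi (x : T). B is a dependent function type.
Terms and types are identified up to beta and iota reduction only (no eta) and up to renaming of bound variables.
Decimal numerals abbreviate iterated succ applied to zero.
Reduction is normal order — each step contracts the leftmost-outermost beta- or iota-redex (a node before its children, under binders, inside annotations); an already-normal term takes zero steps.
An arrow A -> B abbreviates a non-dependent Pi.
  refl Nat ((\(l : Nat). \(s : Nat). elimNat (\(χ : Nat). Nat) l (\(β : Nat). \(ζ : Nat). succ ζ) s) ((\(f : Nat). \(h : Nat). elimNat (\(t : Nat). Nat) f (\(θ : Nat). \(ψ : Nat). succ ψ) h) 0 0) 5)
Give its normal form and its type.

reduced normal form:
  refl Nat 5
inferred type:
  Eq Nat 5 5
observation: the leftmost-outermost redex is a beta-redex, and normalization takes 21 steps.


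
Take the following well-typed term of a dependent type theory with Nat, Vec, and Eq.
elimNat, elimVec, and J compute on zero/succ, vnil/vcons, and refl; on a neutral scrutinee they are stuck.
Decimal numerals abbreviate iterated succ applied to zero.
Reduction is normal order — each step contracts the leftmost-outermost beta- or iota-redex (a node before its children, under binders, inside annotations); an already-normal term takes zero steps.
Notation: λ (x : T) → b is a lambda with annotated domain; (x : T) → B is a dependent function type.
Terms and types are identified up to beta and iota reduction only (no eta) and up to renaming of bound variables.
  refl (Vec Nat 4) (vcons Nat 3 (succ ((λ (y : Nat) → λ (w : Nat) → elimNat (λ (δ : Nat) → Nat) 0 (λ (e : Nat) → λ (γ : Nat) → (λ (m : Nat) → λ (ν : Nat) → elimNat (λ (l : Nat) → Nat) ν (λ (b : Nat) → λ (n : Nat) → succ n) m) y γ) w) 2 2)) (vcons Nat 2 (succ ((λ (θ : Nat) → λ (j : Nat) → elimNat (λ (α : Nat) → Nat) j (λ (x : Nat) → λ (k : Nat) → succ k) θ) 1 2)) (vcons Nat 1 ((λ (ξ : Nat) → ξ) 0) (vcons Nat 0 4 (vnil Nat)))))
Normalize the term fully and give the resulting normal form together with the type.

resulting normal form:
  refl (Vec Nat 4) (vcons Nat 3 5 (vcons Nat 2 4 (vcons Nat 1 0 (vcons Nat 0 4 (vnil Nat)))))
inferred type:
  Eq (Vec Nat 4) (vcons Nat 3 5 (vcons Nat 2 4 (vcons Nat 1 0 (vcons Nat 0 4 (vnil Nat))))) (vcons Nat 3 5 (vcons Nat 2 4 (vcons Nat 1 0 (vcons Nat 0 4 (vnil Nat)))))


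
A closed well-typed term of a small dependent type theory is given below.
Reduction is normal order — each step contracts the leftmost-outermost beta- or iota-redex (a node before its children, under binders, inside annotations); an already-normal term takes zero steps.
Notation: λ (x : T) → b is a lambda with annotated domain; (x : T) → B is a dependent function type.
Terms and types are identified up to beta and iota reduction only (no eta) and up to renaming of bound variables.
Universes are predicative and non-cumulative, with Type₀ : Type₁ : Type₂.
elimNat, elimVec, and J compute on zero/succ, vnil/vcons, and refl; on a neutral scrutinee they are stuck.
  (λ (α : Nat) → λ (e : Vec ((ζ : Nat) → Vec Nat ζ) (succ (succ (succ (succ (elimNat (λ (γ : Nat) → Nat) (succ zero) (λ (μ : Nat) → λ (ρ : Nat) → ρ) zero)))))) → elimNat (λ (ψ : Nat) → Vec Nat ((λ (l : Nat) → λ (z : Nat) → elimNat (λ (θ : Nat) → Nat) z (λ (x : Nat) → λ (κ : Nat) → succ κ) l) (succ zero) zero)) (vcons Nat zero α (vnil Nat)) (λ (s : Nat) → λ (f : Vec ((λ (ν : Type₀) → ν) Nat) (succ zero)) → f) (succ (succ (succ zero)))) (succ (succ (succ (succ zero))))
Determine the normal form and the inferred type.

resulting normal form:
  λ (α : Vec ((e : Nat) → Vec Nat e) (succ (succ (succ (succ (succ zero)))))) → vcons Nat zero (succ (succ (succ (succ zero)))) (vnil Nat)
inferred type:
  (α : Vec ((e : Nat) → Vec Nat e) (succ (succ (succ (succ (succ zero)))))) → Vec Nat (succ zero)


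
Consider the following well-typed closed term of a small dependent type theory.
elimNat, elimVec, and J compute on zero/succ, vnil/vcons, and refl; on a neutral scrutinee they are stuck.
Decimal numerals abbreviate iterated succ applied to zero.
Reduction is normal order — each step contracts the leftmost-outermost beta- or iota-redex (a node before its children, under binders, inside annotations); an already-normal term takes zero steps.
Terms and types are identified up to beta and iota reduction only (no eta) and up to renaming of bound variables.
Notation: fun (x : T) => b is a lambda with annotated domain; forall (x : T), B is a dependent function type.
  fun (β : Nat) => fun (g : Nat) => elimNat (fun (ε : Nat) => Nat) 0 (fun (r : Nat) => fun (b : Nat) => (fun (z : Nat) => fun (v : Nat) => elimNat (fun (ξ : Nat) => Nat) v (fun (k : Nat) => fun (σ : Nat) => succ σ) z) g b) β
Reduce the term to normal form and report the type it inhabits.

resulting normal form:
  fun (β : Nat) => fun (g : Nat) => elimNat (fun (ε : Nat) => Nat) 0 (fun (r : Nat) => fun (b : Nat) => elimNat (fun (z : Nat) => Nat) b (fun (v : Nat) => fun (ξ : Nat) => succ ξ) g) β
type:
  forall (β : Nat), forall (g : Nat), Nat
observation: the term reaches its normal form after 2 normal-order steps.


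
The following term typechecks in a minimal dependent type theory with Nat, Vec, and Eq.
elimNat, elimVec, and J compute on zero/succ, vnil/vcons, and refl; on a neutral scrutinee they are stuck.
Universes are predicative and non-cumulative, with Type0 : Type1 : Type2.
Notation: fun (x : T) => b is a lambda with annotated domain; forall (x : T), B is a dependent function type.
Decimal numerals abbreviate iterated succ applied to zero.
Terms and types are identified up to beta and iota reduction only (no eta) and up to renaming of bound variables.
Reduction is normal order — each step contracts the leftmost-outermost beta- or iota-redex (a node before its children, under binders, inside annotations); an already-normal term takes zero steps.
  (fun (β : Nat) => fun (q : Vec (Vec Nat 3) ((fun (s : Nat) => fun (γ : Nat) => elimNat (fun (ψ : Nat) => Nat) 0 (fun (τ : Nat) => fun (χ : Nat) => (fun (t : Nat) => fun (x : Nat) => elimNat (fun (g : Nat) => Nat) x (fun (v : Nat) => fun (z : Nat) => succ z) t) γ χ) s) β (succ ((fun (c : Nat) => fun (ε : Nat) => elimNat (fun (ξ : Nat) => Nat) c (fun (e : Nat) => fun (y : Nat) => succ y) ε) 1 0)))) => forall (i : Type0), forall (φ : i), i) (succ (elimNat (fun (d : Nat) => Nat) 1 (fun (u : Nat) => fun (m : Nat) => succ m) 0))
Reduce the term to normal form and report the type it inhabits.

resulting normal form:
  fun (β : Vec (Vec Nat 3) 4) => forall (q : Type0), forall (s : q), q
type:
  forall (β : Vec (Vec Nat 3) 4), Type1


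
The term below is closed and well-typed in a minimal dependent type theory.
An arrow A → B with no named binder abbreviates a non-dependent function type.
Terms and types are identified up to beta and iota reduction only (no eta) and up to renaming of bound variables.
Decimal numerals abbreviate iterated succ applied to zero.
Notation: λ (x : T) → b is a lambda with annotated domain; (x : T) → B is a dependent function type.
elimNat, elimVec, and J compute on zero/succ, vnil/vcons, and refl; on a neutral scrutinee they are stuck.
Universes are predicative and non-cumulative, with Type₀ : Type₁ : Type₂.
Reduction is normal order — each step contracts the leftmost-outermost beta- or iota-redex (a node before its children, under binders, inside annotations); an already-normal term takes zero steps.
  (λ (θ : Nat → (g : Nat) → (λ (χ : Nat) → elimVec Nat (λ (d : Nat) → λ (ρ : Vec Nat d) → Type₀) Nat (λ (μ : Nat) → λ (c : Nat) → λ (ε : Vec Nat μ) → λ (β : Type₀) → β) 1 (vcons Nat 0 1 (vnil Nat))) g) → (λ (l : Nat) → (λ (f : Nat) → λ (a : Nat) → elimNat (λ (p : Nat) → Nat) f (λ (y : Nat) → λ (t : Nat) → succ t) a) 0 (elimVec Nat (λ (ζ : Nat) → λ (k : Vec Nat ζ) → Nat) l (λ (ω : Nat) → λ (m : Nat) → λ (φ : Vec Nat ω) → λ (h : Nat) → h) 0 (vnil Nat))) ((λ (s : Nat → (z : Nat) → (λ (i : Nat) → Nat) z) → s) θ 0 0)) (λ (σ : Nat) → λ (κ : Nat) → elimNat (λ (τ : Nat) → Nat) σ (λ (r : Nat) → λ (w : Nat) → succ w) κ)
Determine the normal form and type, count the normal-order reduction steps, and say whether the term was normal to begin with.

reduced normal form:
  0
inferred type:
  Nat
steps to reach normal form (normal order): 10
already normal: no
first redex: a beta-redex


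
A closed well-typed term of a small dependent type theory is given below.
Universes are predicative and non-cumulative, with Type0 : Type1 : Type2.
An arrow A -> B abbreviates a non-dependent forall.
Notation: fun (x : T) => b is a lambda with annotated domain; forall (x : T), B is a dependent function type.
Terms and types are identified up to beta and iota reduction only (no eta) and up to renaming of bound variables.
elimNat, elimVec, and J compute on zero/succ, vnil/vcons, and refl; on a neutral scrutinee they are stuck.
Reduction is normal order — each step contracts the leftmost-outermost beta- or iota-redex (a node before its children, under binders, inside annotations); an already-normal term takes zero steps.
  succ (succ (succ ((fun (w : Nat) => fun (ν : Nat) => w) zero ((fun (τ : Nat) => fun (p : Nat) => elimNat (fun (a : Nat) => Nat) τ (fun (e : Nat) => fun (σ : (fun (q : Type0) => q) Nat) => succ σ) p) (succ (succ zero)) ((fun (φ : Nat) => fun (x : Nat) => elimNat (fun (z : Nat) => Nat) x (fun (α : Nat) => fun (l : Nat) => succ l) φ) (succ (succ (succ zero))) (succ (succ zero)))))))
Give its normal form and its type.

normal form:
  succ (succ (succ zero))
inferred type:
  Nat
observation: 2 normal-order steps separate the term from its normal form.


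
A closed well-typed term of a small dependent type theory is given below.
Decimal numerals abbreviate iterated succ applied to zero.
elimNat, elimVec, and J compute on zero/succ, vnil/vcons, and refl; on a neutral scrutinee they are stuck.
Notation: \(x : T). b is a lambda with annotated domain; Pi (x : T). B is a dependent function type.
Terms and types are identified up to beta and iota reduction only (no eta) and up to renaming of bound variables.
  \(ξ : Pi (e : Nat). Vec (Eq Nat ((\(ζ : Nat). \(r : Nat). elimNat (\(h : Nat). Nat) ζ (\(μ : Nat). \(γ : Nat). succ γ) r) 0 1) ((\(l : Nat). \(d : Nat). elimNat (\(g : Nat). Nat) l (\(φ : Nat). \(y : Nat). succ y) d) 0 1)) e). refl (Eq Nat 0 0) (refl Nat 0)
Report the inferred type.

inferred type:
  Pi (ξ : Pi (e : Nat). Vec (Eq Nat 1 1) e). Eq (Eq Nat 0 0) (refl Nat 0) (refl Nat 0)


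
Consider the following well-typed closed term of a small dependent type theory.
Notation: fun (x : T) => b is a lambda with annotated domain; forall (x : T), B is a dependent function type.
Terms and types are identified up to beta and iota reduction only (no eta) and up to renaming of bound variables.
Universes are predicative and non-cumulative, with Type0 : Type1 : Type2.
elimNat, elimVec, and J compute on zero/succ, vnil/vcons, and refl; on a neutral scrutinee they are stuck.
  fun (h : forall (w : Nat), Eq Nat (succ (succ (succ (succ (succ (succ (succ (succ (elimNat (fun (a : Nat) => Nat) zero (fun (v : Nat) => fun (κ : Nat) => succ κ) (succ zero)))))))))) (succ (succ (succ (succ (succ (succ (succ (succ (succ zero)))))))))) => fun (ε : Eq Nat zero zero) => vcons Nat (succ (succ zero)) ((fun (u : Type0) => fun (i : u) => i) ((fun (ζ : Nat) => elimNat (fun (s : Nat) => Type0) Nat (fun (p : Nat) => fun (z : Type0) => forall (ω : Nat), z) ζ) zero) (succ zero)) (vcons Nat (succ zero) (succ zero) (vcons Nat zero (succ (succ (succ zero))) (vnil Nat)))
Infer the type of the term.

type:
  forall (h : forall (w : Nat), Eq Nat (succ (succ (succ (succ (succ (succ (succ (succ (succ zero))))))))) (succ (succ (succ (succ (succ (succ (succ (succ (succ zero)))))))))), forall (a : Eq Nat zero zero), Vec Nat (succ (succ (succ zero)))


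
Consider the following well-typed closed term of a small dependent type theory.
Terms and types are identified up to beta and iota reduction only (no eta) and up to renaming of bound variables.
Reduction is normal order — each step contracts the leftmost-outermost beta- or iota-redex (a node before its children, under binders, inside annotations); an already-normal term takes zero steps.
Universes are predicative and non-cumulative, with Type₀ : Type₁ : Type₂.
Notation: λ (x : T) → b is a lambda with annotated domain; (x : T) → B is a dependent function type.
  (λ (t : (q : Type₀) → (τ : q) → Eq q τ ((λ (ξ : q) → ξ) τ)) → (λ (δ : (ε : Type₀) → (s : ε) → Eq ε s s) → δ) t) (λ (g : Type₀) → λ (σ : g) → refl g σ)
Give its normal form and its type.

resulting normal form:
  λ (t : Type₀) → λ (q : t) → refl t q
the term's type:
  (t : Type₀) → (q : t) → Eq t q q
observation: the leftmost-outermost redex is a beta-redex, and normalization takes 2 steps.


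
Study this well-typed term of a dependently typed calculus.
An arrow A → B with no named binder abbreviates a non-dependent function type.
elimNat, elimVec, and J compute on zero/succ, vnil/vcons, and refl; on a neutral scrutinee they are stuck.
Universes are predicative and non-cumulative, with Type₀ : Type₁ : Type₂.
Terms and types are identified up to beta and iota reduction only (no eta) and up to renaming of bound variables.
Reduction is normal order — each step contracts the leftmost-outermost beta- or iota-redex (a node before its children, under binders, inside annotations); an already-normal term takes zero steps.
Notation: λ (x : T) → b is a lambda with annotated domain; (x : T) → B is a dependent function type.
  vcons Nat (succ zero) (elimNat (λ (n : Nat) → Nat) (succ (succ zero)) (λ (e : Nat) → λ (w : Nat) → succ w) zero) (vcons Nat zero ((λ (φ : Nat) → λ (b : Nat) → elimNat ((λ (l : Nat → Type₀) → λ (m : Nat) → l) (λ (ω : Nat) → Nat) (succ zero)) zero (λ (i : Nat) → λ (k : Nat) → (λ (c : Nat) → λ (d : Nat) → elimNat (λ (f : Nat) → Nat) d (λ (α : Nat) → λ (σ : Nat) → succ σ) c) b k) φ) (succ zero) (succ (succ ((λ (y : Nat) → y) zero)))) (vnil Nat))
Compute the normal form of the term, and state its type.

resulting normal form:
  vcons Nat (succ zero) (succ (succ zero)) (vcons Nat zero (succ (succ zero)) (vnil Nat))
inferred type:
  Vec Nat (succ (succ zero))
observation: 17 normal-order steps separate the term from its normal form.


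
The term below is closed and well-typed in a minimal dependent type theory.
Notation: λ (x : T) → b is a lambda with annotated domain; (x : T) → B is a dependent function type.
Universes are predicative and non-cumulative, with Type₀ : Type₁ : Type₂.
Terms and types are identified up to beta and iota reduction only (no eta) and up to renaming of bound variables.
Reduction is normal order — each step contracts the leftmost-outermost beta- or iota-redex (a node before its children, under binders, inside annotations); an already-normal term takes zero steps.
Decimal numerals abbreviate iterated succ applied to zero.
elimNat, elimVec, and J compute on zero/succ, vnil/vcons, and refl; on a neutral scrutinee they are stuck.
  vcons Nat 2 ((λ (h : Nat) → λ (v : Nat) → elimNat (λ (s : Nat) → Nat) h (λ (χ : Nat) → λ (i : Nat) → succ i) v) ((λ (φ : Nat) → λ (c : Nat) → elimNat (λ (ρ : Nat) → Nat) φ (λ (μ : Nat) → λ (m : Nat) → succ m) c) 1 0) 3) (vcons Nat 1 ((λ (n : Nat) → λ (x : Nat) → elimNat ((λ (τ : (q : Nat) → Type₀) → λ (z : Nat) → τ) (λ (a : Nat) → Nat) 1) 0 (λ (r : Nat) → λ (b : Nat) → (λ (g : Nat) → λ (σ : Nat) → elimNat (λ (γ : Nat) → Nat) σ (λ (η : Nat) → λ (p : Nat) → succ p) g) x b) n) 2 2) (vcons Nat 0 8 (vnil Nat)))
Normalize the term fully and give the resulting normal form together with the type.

reduced normal form:
  vcons Nat 2 4 (vcons Nat 1 4 (vcons Nat 0 8 (vnil Nat)))
type:
  Vec Nat 3


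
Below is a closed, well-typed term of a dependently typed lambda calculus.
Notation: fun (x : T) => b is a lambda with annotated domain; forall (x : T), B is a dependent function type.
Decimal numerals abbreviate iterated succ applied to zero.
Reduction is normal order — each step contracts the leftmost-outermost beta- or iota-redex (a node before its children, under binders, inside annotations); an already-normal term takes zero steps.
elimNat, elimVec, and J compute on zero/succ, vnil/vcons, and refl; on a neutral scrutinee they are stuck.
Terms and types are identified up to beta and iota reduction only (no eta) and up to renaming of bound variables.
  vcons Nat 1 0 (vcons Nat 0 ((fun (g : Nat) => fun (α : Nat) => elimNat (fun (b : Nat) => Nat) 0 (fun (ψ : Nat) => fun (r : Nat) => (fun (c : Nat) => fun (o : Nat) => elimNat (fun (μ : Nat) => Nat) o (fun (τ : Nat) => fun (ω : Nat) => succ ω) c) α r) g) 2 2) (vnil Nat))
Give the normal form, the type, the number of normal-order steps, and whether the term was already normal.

reduced normal form:
  vcons Nat 1 0 (vcons Nat 0 4 (vnil Nat))
inferred type:
  Vec Nat 2
steps to reach normal form (normal order): 27
term was already normal: no
first redex: a beta-redex


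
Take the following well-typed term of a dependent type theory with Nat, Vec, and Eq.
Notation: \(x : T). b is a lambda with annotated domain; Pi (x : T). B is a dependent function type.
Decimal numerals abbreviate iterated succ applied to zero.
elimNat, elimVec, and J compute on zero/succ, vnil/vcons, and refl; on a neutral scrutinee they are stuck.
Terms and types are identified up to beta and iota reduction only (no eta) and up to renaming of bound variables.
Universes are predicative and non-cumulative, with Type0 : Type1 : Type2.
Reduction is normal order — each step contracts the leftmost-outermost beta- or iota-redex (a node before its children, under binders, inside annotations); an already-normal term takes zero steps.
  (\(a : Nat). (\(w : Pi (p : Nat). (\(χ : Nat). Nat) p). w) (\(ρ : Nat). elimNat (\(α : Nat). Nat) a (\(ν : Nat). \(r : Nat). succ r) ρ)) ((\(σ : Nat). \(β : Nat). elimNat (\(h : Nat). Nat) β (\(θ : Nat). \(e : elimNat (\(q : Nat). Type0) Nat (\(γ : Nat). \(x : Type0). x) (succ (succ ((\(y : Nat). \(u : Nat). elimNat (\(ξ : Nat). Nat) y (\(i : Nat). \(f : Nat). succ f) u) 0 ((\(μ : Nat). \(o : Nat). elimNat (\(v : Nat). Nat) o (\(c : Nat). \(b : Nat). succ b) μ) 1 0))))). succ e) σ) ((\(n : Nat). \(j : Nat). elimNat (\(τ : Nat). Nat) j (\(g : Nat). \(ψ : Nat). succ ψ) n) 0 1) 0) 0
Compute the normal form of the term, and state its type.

reduced normal form:
  1
type:
  Nat
observation: normalization takes exactly 35 steps under the normal-order strategy.


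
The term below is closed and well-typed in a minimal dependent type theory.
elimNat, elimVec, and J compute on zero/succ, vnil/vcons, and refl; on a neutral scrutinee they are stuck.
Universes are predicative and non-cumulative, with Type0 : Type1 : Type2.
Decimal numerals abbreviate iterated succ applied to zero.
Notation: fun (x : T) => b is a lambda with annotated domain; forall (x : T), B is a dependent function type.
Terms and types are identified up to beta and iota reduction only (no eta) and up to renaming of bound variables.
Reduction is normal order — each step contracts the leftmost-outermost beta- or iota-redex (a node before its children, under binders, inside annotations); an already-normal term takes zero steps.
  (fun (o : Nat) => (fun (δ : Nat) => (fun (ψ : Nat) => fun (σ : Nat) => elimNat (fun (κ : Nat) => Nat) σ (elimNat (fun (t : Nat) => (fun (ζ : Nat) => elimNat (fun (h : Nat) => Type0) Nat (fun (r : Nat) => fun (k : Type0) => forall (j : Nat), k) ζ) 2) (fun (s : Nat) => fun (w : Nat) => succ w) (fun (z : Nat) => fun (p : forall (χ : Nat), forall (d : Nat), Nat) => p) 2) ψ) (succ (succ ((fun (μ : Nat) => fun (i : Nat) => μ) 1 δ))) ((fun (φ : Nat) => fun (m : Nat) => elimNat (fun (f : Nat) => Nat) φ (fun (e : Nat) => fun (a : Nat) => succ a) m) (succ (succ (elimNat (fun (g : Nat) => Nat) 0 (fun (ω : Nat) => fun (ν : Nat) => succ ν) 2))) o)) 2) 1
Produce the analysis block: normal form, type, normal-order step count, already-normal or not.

reduced normal form:
  8
the term's type:
  Nat
steps to reach normal form (normal order): 50
term was already normal: no
first redex: a beta-redex


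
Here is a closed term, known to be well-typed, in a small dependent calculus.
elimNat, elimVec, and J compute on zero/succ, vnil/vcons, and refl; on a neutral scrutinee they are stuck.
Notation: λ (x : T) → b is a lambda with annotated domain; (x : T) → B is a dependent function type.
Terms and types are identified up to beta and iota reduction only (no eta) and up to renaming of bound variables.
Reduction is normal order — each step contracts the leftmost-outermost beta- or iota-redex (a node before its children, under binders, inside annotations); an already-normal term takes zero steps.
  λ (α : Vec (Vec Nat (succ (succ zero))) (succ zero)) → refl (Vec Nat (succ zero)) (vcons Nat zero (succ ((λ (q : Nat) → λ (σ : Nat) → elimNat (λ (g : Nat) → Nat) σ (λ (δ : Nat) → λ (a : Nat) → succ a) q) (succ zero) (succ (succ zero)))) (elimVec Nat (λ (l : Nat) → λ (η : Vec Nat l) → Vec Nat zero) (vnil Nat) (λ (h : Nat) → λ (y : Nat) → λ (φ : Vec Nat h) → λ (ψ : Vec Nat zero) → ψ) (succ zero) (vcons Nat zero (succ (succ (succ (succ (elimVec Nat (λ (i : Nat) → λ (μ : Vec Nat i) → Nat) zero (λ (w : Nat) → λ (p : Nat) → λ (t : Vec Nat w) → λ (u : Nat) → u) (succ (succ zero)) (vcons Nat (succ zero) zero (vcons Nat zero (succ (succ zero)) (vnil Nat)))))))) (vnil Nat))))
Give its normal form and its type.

normal form:
  λ (α : Vec (Vec Nat (succ (succ zero))) (succ zero)) → refl (Vec Nat (succ zero)) (vcons Nat zero (succ (succ (succ (succ zero)))) (vnil Nat))
type:
  (α : Vec (Vec Nat (succ (succ zero))) (succ zero)) → Eq (Vec Nat (succ zero)) (vcons Nat zero (succ (succ (succ (succ zero)))) (vnil Nat)) (vcons Nat zero (succ (succ (succ (succ zero)))) (vnil Nat))


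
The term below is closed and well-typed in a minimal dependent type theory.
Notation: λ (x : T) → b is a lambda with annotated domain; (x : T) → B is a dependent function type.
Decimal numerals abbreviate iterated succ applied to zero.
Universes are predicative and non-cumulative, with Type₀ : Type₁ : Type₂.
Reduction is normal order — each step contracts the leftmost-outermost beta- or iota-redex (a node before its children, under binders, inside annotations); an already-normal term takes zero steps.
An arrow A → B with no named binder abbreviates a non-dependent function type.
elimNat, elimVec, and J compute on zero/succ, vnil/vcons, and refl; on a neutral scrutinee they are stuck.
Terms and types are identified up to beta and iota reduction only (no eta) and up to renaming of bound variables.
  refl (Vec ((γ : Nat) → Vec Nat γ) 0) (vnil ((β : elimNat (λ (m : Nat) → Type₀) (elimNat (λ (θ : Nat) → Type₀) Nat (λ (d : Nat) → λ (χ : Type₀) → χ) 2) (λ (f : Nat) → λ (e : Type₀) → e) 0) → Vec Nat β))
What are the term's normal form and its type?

resulting normal form:
  refl (Vec ((γ : Nat) → Vec Nat γ) 0) (vnil ((β : Nat) → Vec Nat β))
type:
  Eq (Vec ((γ : Nat) → Vec Nat γ) 0) (vnil ((β : Nat) → Vec Nat β)) (vnil ((m : Nat) → Vec Nat m))
observation: the term reaches its normal form after 8 normal-order steps.


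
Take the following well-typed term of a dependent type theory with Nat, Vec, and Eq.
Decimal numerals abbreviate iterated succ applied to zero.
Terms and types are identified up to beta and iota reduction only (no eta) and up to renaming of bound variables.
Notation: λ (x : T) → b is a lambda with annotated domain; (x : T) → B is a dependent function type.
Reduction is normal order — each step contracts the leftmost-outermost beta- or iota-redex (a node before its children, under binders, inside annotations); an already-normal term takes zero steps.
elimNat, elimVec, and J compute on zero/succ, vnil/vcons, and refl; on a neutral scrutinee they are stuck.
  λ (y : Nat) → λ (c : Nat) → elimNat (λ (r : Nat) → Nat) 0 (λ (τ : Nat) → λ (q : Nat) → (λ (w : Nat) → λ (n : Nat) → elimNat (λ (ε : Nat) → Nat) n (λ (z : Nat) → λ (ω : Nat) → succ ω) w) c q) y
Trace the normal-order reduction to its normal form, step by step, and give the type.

reduction (normal order):
  λ (y : Nat) → λ (c : Nat) → elimNat (λ (r : Nat) → Nat) 0 (λ (τ : Nat) → λ (q : Nat) → (λ (w : Nat) → λ (n : Nat) → elimNat (λ (ε : Nat) → Nat) n (λ (z : Nat) → λ (ω : Nat) → succ ω) w) c q) y
  ~> λ (y : Nat) → λ (c : Nat) → elimNat (λ (r : Nat) → Nat) 0 (λ (τ : Nat) → λ (q : Nat) → (λ (w : Nat) → elimNat (λ (n : Nat) → Nat) w (λ (ε : Nat) → λ (z : Nat) → succ z) c) q) y
  ~> λ (y : Nat) → λ (c : Nat) → elimNat (λ (r : Nat) → Nat) 0 (λ (τ : Nat) → λ (q : Nat) → elimNat (λ (w : Nat) → Nat) q (λ (n : Nat) → λ (ε : Nat) → succ ε) c) y
inferred type:
  (y : Nat) → (c : Nat) → Nat


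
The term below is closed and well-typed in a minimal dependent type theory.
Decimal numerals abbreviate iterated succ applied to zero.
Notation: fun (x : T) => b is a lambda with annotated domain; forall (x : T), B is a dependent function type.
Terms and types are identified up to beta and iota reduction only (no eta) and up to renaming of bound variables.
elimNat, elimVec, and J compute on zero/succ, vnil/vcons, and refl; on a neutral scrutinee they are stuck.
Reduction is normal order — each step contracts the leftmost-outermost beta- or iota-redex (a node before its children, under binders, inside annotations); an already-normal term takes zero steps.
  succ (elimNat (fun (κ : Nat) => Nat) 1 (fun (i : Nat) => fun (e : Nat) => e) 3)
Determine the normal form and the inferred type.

resulting normal form:
  2
type:
  Nat
observation: the leftmost-outermost redex is an elimNat iota-redex, and normalization takes 10 steps.


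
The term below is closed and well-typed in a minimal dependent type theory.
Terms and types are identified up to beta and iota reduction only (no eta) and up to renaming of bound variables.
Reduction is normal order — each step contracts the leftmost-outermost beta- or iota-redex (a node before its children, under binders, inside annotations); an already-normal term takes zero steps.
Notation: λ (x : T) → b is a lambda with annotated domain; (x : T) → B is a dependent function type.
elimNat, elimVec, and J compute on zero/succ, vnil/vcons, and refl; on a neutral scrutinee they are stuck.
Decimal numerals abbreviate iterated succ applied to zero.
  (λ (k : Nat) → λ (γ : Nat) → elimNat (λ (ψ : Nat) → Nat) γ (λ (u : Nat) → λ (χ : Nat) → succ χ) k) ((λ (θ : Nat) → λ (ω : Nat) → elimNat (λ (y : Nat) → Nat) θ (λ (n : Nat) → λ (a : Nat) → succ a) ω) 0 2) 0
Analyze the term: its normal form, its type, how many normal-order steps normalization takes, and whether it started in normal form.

normal form:
  2
inferred type:
  Nat
steps to reach normal form (normal order): 18
term was already normal: no
first redex: a beta-redex


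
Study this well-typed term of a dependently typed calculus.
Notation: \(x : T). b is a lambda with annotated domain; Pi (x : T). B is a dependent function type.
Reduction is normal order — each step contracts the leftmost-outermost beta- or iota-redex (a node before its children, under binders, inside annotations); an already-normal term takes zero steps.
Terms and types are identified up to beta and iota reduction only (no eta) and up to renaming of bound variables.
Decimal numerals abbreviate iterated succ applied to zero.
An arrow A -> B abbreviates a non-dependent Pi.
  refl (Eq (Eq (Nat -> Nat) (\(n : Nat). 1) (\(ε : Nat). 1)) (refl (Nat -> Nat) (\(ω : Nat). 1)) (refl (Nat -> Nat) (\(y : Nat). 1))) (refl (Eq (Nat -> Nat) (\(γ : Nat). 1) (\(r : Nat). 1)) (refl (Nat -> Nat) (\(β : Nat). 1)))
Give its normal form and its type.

resulting normal form:
  refl (Eq (Eq (Nat -> Nat) (\(n : Nat). 1) (\(ε : Nat). 1)) (refl (Nat -> Nat) (\(ω : Nat). 1)) (refl (Nat -> Nat) (\(y : Nat). 1))) (refl (Eq (Nat -> Nat) (\(γ : Nat). 1) (\(r : Nat). 1)) (refl (Nat -> Nat) (\(β : Nat). 1)))
inferred type:
  Eq (Eq (Eq (Nat -> Nat) (\(n : Nat). 1) (\(ε : Nat). 1)) (refl (Nat -> Nat) (\(ω : Nat). 1)) (refl (Nat -> Nat) (\(y : Nat). 1))) (refl (Eq (Nat -> Nat) (\(γ : Nat). 1) (\(r : Nat). 1)) (refl (Nat -> Nat) (\(β : Nat). 1))) (refl (Eq (Nat -> Nat) (\(s : Nat). 1) (\(τ : Nat). 1)) (refl (Nat -> Nat) (\(φ : Nat). 1)))
observation: the term is already in normal form.


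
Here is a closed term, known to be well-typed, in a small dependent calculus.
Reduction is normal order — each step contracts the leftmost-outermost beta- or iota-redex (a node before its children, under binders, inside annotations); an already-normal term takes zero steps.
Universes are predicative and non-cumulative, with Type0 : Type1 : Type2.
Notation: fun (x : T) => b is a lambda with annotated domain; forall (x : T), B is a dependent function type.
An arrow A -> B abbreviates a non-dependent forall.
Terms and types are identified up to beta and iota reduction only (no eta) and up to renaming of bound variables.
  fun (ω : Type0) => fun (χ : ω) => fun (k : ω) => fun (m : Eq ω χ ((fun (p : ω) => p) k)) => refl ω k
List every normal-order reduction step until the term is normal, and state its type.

reduction (normal order):
  fun (ω : Type0) => fun (χ : ω) => fun (k : ω) => fun (m : Eq ω χ ((fun (p : ω) => p) k)) => refl ω k
  ~> fun (ω : Type0) => fun (χ : ω) => fun (k : ω) => fun (m : Eq ω χ k) => refl ω k
the term's type:
  forall (ω : Type0), forall (χ : ω), forall (k : ω), Eq ω χ k -> Eq ω k k


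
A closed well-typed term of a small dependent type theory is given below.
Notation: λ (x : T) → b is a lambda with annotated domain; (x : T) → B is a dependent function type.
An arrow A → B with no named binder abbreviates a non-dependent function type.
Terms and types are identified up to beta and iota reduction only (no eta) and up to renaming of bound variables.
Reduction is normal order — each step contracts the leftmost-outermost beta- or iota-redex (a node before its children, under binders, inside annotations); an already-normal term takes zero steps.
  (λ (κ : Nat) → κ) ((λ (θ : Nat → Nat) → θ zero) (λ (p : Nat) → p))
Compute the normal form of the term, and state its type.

normal form:
  zero
inferred type:
  Nat
observation: normalization takes exactly 3 steps under the normal-order strategy.


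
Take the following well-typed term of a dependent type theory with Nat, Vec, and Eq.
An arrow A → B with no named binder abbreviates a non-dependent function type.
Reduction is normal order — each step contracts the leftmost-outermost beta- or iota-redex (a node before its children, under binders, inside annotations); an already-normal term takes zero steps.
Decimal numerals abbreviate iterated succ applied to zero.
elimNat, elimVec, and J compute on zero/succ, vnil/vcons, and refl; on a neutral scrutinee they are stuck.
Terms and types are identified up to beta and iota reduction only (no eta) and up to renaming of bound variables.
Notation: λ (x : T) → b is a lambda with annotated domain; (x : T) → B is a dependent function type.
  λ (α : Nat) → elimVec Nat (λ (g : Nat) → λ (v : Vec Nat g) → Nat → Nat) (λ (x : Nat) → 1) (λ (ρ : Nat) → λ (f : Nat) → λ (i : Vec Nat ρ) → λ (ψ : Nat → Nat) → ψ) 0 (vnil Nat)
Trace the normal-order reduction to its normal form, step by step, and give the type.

normal-order reduction:
  λ (α : Nat) → elimVec Nat (λ (g : Nat) → λ (v : Vec Nat g) → Nat → Nat) (λ (x : Nat) → 1) (λ (ρ : Nat) → λ (f : Nat) → λ (i : Vec Nat ρ) → λ (ψ : Nat → Nat) → ψ) 0 (vnil Nat)
  ~> λ (α : Nat) → λ (g : Nat) → 1
type:
  Nat → Nat → Nat


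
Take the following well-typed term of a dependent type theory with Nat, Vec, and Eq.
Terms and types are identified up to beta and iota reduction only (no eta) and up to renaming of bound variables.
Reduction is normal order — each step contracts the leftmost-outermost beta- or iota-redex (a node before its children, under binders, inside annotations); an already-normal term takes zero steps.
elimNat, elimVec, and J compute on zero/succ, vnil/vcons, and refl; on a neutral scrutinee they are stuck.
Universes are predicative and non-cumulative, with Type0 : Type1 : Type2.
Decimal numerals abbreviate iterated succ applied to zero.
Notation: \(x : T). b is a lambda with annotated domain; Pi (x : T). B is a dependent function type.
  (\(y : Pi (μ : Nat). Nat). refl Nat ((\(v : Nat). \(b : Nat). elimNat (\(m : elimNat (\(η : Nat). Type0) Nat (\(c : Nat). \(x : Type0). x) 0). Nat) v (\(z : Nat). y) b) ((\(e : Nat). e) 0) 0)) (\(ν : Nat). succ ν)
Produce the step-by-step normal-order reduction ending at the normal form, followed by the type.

reduction (normal order):
  (\(y : Pi (μ : Nat). Nat). refl Nat ((\(v : Nat). \(b : Nat). elimNat (\(m : elimNat (\(η : Nat). Type0) Nat (\(c : Nat). \(x : Type0). x) 0). Nat) v (\(z : Nat). y) b) ((\(e : Nat). e) 0) 0)) (\(ν : Nat). succ ν)
  ~> refl Nat ((\(y : Nat). \(μ : Nat). elimNat (\(v : elimNat (\(b : Nat). Type0) Nat (\(m : Nat). \(η : Type0). η) 0). Nat) y (\(c : Nat). \(x : Nat). succ x) μ) ((\(z : Nat). z) 0) 0)
  ~> refl Nat ((\(y : Nat). elimNat (\(μ : elimNat (\(v : Nat). Type0) Nat (\(b : Nat). \(m : Type0). m) 0). Nat) ((\(η : Nat). η) 0) (\(c : Nat). \(x : Nat). succ x) y) 0)
  ~> refl Nat (elimNat (\(y : elimNat (\(μ : Nat). Type0) Nat (\(v : Nat). \(b : Type0). b) 0). Nat) ((\(m : Nat). m) 0) (\(η : Nat). \(c : Nat). succ c) 0)
  ~> refl Nat ((\(y : Nat). y) 0)
  ~> refl Nat 0
the term's type:
  Eq Nat 0 0


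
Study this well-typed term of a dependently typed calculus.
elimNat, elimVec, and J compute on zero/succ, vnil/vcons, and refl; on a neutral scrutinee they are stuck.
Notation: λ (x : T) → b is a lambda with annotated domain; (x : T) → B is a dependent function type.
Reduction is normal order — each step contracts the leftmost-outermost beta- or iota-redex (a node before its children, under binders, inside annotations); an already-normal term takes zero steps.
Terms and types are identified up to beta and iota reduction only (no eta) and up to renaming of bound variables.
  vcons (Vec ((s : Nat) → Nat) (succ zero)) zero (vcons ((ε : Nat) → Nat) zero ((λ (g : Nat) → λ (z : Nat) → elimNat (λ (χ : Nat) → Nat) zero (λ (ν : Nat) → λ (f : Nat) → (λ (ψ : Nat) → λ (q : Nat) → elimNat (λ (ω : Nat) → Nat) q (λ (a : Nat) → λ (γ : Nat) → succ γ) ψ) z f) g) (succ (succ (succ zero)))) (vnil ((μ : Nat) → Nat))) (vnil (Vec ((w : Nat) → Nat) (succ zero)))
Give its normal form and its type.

reduced normal form:
  vcons (Vec ((s : Nat) → Nat) (succ zero)) zero (vcons ((ε : Nat) → Nat) zero (λ (g : Nat) → elimNat (λ (z : Nat) → Nat) (elimNat (λ (χ : Nat) → Nat) (elimNat (λ (ν : Nat) → Nat) zero (λ (f : Nat) → λ (ψ : Nat) → succ ψ) g) (λ (q : Nat) → λ (ω : Nat) → succ ω) g) (λ (a : Nat) → λ (γ : Nat) → succ γ) g) (vnil ((μ : Nat) → Nat))) (vnil (Vec ((w : Nat) → Nat) (succ zero)))
inferred type:
  Vec (Vec ((s : Nat) → Nat) (succ zero)) (succ zero)


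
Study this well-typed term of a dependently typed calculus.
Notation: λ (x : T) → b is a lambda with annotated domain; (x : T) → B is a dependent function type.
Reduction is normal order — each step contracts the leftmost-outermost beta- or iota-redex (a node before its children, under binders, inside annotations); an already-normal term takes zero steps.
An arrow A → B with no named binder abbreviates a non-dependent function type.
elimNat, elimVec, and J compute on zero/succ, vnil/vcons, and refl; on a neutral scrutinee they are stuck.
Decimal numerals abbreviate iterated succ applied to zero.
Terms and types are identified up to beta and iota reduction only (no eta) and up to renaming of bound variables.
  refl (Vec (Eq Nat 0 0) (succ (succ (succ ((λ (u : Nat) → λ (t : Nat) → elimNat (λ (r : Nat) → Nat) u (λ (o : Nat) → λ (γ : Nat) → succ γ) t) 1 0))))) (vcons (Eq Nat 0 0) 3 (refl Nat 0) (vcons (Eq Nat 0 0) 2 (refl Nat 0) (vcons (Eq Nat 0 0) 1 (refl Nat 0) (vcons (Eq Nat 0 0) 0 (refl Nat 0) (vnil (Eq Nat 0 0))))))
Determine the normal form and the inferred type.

normal form:
  refl (Vec (Eq Nat 0 0) 4) (vcons (Eq Nat 0 0) 3 (refl Nat 0) (vcons (Eq Nat 0 0) 2 (refl Nat 0) (vcons (Eq Nat 0 0) 1 (refl Nat 0) (vcons (Eq Nat 0 0) 0 (refl Nat 0) (vnil (Eq Nat 0 0))))))
the term's type:
  Eq (Vec (Eq Nat 0 0) 4) (vcons (Eq Nat 0 0) 3 (refl Nat 0) (vcons (Eq Nat 0 0) 2 (refl Nat 0) (vcons (Eq Nat 0 0) 1 (refl Nat 0) (vcons (Eq Nat 0 0) 0 (refl Nat 0) (vnil (Eq Nat 0 0)))))) (vcons (Eq Nat 0 0) 3 (refl Nat 0) (vcons (Eq Nat 0 0) 2 (refl Nat 0) (vcons (Eq Nat 0 0) 1 (refl Nat 0) (vcons (Eq Nat 0 0) 0 (refl Nat 0) (vnil (Eq Nat 0 0))))))


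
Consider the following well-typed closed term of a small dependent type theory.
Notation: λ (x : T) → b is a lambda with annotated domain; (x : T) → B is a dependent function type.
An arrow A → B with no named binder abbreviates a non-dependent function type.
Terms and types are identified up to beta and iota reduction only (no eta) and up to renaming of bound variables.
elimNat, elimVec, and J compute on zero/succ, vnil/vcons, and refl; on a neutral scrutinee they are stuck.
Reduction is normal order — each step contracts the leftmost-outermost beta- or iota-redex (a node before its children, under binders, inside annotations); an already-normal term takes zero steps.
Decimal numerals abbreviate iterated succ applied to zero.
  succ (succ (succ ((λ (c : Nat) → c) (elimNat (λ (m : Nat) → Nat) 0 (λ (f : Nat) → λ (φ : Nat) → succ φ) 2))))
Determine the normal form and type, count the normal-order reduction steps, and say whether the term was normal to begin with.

resulting normal form:
  5
type:
  Nat
steps to reach normal form (normal order): 8
already normal: no
first contracted redex: a beta-redex


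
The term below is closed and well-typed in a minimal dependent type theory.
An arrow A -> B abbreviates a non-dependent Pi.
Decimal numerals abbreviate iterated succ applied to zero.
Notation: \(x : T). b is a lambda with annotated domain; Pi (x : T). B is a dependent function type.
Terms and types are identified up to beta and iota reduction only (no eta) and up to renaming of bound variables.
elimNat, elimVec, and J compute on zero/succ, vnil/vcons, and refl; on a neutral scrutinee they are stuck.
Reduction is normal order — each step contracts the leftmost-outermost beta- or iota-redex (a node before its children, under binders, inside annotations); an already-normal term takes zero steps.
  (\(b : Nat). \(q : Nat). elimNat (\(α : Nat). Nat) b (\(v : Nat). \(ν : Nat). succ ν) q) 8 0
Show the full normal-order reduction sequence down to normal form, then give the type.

normal-order reduction sequence:
  (\(b : Nat). \(q : Nat). elimNat (\(α : Nat). Nat) b (\(v : Nat). \(ν : Nat). succ ν) q) 8 0
  ~> (\(b : Nat). elimNat (\(q : Nat). Nat) 8 (\(α : Nat). \(v : Nat). succ v) b) 0
  ~> elimNat (\(b : Nat). Nat) 8 (\(q : Nat). \(α : Nat). succ α) 0
  ~> 8
inferred type:
  Nat


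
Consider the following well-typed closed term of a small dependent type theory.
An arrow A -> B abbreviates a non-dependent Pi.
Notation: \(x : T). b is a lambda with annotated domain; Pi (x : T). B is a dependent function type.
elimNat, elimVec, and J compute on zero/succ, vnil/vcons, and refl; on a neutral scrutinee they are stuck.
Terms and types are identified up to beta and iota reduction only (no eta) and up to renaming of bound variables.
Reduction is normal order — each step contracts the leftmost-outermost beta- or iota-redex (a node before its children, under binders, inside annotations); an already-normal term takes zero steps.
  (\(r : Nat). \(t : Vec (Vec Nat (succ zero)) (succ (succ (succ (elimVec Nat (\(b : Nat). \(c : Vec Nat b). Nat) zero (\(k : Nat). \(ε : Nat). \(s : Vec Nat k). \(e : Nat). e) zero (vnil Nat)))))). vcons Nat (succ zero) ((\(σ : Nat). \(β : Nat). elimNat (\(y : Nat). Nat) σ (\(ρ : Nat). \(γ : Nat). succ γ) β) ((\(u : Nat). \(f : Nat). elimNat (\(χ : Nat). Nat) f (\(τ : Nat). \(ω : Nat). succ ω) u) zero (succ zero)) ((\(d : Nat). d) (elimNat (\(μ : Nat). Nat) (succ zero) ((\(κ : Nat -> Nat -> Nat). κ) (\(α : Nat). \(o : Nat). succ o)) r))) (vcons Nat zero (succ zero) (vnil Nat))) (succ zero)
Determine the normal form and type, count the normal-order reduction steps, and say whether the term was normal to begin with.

normal form:
  \(r : Vec (Vec Nat (succ zero)) (succ (succ (succ zero)))). vcons Nat (succ zero) (succ (succ (succ zero))) (vcons Nat zero (succ zero) (vnil Nat))
type:
  Vec (Vec Nat (succ zero)) (succ (succ (succ zero))) -> Vec Nat (succ (succ zero))
normal-order step count: 20
started in normal form: no
first redex: a beta-redex
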